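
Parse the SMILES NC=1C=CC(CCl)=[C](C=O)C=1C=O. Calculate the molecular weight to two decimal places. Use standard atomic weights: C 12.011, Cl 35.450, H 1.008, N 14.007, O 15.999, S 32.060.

First, the molecular formula is C9H8ClNO2 (counting implicit H from valence).
  C: 9 × 12.011 = 108.099
  Cl: 1 × 35.450 = 35.450
  H: 8 × 1.008 = 8.064
  N: 1 × 14.007 = 14.007
  O: 2 × 15.999 = 31.998
Sum: 9×12.011 + 1×35.450 + 8×1.008 + 1×14.007 + 2×15.999 = 197.618 → 197.62 g/mol.

197.62 g/mol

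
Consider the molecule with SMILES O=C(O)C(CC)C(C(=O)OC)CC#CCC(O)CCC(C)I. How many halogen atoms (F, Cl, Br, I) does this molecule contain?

1

Halogen atoms appear at heavy-atom position 22 (1×I).
Other groups present: 1 alkyne, 1 carboxylic acid, 1 ester, 1 hydroxyl.
Halogen count: 1.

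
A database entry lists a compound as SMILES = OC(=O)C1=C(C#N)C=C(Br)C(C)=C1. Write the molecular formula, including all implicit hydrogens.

Walk through each heavy atom and fill implicit hydrogens from standard valence (C 4, N 3, O 2, S 2, halogen 1):
  atom 1: O, bond orders sum to 1 (valence 2) → 1 H
  atom 2: C, bond orders sum to 4 (valence 4) → 0 H
  atom 3: O, bond orders sum to 2 (valence 2) → 0 H
  atom 4: C, bond orders sum to 4 (valence 4) → 0 H
  atom 5: C, bond orders sum to 4 (valence 4) → 0 H
  atom 6: C, bond orders sum to 4 (valence 4) → 0 H
  atom 7: N, bond orders sum to 3 (valence 3) → 0 H
  atom 8: C, bond orders sum to 3 (valence 4) → 1 H
  atom 9: C, bond orders sum to 4 (valence 4) → 0 H
  atom 10: Br (halogen, monovalent) → 0 H
  atom 11: C, bond orders sum to 4 (valence 4) → 0 H
  atom 12: C, bond orders sum to 1 (valence 4) → 3 H
  atom 13: C, bond orders sum to 3 (valence 4) → 1 H
Totals → C:9, H:6, Br:1, N:1, O:2.
In Hill order: C9H6BrNO2.

C9H6BrNO2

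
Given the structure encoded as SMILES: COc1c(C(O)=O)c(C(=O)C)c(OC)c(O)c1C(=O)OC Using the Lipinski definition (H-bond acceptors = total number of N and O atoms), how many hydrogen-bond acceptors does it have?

N atoms: 0; O atoms: 8.
Lipinski HBA = 0 + 8 = 8.

8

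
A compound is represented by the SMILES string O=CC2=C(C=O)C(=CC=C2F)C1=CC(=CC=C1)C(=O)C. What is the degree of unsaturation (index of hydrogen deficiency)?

Molecular formula: C16H11FO3.
DoU = (2C + 2 + N − H − X) / 2, where X is the halogen count and O/S are ignored.
    = (2·16 + 2 + 0 − 11 − 1) / 2 = 22 / 2 = 11.

11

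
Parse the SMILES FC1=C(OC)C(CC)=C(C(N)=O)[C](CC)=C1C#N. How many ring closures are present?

1

In SMILES, each pair of matching ring-closure digits denotes one ring-closing bond; the number of such bonds equals the number of independent rings.
Ring-closure bonds here: 1.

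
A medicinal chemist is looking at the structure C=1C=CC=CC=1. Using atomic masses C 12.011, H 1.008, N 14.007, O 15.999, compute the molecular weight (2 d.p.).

78.11 g/mol

First, the molecular formula is C6H6 (counting implicit H from valence).
  C: 6 × 12.011 = 72.066
  H: 6 × 1.008 = 6.048
Sum: 6×12.011 + 6×1.008 = 78.114 → 78.11 g/mol.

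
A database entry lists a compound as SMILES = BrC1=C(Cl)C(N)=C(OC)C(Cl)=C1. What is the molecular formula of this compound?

Walk through each heavy atom and fill implicit hydrogens from standard valence (C 4, N 3, O 2, S 2, halogen 1):
  atom 1: Br (halogen, monovalent) → 0 H
  atom 2: C, bond orders sum to 4 (valence 4) → 0 H
  atom 3: C, bond orders sum to 4 (valence 4) → 0 H
  atom 4: Cl (halogen, monovalent) → 0 H
  atom 5: C, bond orders sum to 4 (valence 4) → 0 H
  atom 6: N, bond orders sum to 1 (valence 3) → 2 H
  atom 7: C, bond orders sum to 4 (valence 4) → 0 H
  atom 8: O, bond orders sum to 2 (valence 2) → 0 H
  atom 9: C, bond orders sum to 1 (valence 4) → 3 H
  atom 10: C, bond orders sum to 4 (valence 4) → 0 H
  atom 11: Cl (halogen, monovalent) → 0 H
  atom 12: C, bond orders sum to 3 (valence 4) → 1 H
Totals → C:7, H:6, Br:1, Cl:2, N:1, O:1.
In Hill order: C7H6BrCl2NO.

C7H6BrCl2NO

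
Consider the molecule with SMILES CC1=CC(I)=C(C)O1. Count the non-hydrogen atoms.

Every atom symbol written in the SMILES (organic subset) is one heavy atom; implicit H are not written.
Heavy atoms by element → C:6, I:1, O:1.
Total: 8.

8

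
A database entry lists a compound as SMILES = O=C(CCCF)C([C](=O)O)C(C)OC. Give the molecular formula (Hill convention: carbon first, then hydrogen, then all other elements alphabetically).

C9H15FO4

Walk through each heavy atom and fill implicit hydrogens from standard valence (C 4, N 3, O 2, S 2, halogen 1):
  atom 1: O, bond orders sum to 2 (valence 2) → 0 H
  atom 2: C, bond orders sum to 4 (valence 4) → 0 H
  atom 3: C, bond orders sum to 2 (valence 4) → 2 H
  atom 4: C, bond orders sum to 2 (valence 4) → 2 H
  atom 5: C, bond orders sum to 2 (valence 4) → 2 H
  atom 6: F (halogen, monovalent) → 0 H
  atom 7: C, bond orders sum to 3 (valence 4) → 1 H
  atom 8: C with explicit H count 0
  atom 9: O, bond orders sum to 2 (valence 2) → 0 H
  atom 10: O, bond orders sum to 1 (valence 2) → 1 H
  atom 11: C, bond orders sum to 3 (valence 4) → 1 H
  atom 12: C, bond orders sum to 1 (valence 4) → 3 H
  atom 13: O, bond orders sum to 2 (valence 2) → 0 H
  atom 14: C, bond orders sum to 1 (valence 4) → 3 H
Totals → C:9, H:15, F:1, O:4.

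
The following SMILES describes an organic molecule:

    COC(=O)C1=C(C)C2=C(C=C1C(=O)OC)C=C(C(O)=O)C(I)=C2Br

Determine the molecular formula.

C16H12BrIO6

Walk through each heavy atom and fill implicit hydrogens from standard valence (C 4, N 3, O 2, S 2, halogen 1):
  atom 1: C, bond orders sum to 1 (valence 4) → 3 H
  atom 2: O, bond orders sum to 2 (valence 2) → 0 H
  atom 3: C, bond orders sum to 4 (valence 4) → 0 H
  atom 4: O, bond orders sum to 2 (valence 2) → 0 H
  atom 5: C, bond orders sum to 4 (valence 4) → 0 H
  atom 6: C, bond orders sum to 4 (valence 4) → 0 H
  atom 7: C, bond orders sum to 1 (valence 4) → 3 H
  atom 8: C, bond orders sum to 4 (valence 4) → 0 H
  atom 9: C, bond orders sum to 4 (valence 4) → 0 H
  atom 10: C, bond orders sum to 3 (valence 4) → 1 H
  atom 11: C, bond orders sum to 4 (valence 4) → 0 H
  atom 12: C, bond orders sum to 4 (valence 4) → 0 H
  atom 13: O, bond orders sum to 2 (valence 2) → 0 H
  atom 14: O, bond orders sum to 2 (valence 2) → 0 H
  atom 15: C, bond orders sum to 1 (valence 4) → 3 H
  atom 16: C, bond orders sum to 3 (valence 4) → 1 H
  atom 17: C, bond orders sum to 4 (valence 4) → 0 H
  atom 18: C, bond orders sum to 4 (valence 4) → 0 H
  atom 19: O, bond orders sum to 1 (valence 2) → 1 H
  atom 20: O, bond orders sum to 2 (valence 2) → 0 H
  atom 21: C, bond orders sum to 4 (valence 4) → 0 H
  atom 22: I (halogen, monovalent) → 0 H
  atom 23: C, bond orders sum to 4 (valence 4) → 0 H
  atom 24: Br (halogen, monovalent) → 0 H
Totals → C:16, H:12, Br:1, I:1, O:6.
In Hill order: C16H12BrIO6.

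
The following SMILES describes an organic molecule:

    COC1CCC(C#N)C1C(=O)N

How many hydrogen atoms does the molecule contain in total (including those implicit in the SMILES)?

Walk through each heavy atom and fill implicit hydrogens from standard valence (C 4, N 3, O 2, S 2, halogen 1):
  atom 1: C, bond orders sum to 1 (valence 4) → 3 H
  atom 2: O, bond orders sum to 2 (valence 2) → 0 H
  atom 3: C, bond orders sum to 3 (valence 4) → 1 H
  atom 4: C, bond orders sum to 2 (valence 4) → 2 H
  atom 5: C, bond orders sum to 2 (valence 4) → 2 H
  atom 6: C, bond orders sum to 3 (valence 4) → 1 H
  atom 7: C, bond orders sum to 4 (valence 4) → 0 H
  atom 8: N, bond orders sum to 3 (valence 3) → 0 H
  atom 9: C, bond orders sum to 3 (valence 4) → 1 H
  atom 10: C, bond orders sum to 4 (valence 4) → 0 H
  atom 11: O, bond orders sum to 2 (valence 2) → 0 H
  atom 12: N, bond orders sum to 1 (valence 3) → 2 H
Total hydrogens: 12.

12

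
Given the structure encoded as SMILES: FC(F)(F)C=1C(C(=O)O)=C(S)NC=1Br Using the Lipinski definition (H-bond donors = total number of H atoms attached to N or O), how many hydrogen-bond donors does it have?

2

Donors: find every N or O and count the H atoms it carries.
  atom 8 (O): bond orders sum to 2 → 0 H
  atom 9 (O): bond orders sum to 1 → 1 H
  atom 12 (N): bond orders sum to 2 → 1 H
Lipinski HBD = 2.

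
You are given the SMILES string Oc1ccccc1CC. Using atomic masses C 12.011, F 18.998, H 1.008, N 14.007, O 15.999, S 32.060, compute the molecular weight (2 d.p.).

122.17 g/mol

First, the molecular formula is C8H10O (counting implicit H from valence).
  C: 8 × 12.011 = 96.088
  H: 10 × 1.008 = 10.080
  O: 1 × 15.999 = 15.999
Sum: 8×12.011 + 10×1.008 + 1×15.999 = 122.167 → 122.17 g/mol.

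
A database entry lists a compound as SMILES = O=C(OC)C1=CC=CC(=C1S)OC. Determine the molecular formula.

C9H10O3S

Walk through each heavy atom and fill implicit hydrogens from standard valence (C 4, N 3, O 2, S 2, halogen 1):
  atom 1: O, bond orders sum to 2 (valence 2) → 0 H
  atom 2: C, bond orders sum to 4 (valence 4) → 0 H
  atom 3: O, bond orders sum to 2 (valence 2) → 0 H
  atom 4: C, bond orders sum to 1 (valence 4) → 3 H
  atom 5: C, bond orders sum to 4 (valence 4) → 0 H
  atom 6: C, bond orders sum to 3 (valence 4) → 1 H
  atom 7: C, bond orders sum to 3 (valence 4) → 1 H
  atom 8: C, bond orders sum to 3 (valence 4) → 1 H
  atom 9: C, bond orders sum to 4 (valence 4) → 0 H
  atom 10: C, bond orders sum to 4 (valence 4) → 0 H
  atom 11: S, bond orders sum to 1 (valence 2) → 1 H
  atom 12: O, bond orders sum to 2 (valence 2) → 0 H
  atom 13: C, bond orders sum to 1 (valence 4) → 3 H
Totals → C:9, H:10, O:3, S:1.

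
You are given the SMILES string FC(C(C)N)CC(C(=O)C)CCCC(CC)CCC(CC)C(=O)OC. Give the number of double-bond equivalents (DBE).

Degree of unsaturation = (number of rings) + (number of π bonds).
Ring closures in the SMILES: 0.
π bonds: 2 double bonds (each 1 DoU) → 2 DoU from unsaturation.
Total DoU = 0 + 2 = 2.

2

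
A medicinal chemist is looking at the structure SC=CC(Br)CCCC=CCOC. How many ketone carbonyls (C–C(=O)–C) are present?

Scan the SMILES for the ketone motif — none present.
Groups that are present: 2 alkene, 1 ether, 1 thiol.

0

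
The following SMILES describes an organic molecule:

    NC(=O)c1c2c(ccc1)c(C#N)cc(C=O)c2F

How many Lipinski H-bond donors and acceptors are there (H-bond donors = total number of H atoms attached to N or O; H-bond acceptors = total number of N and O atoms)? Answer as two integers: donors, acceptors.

Donors: find every N or O and count the H atoms it carries.
  atom 1 (N): bond orders sum to 1 → 2 H
  atom 3 (O): bond orders sum to 2 → 0 H
  atom 12 (N): bond orders sum to 3 → 0 H
  atom 16 (O): bond orders sum to 2 → 0 H
Lipinski HBD = 2.
Acceptors: N atoms = 2, O atoms = 2 → HBA = 4.

2, 4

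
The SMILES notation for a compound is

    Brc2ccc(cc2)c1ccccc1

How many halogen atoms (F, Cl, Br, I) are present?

Halogen atoms appear at heavy-atom position 1 (1×Br).
Halogen count: 1.

1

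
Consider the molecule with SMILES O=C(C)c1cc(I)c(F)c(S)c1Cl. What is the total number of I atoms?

1

Scan the SMILES for I atoms (remember two-letter symbols like Cl and Br are single atoms).
Iodine count: 1.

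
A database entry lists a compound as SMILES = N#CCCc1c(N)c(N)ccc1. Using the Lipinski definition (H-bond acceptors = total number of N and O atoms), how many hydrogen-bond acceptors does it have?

N atoms: 3; O atoms: 0.
Lipinski HBA = 3 + 0 = 3.

3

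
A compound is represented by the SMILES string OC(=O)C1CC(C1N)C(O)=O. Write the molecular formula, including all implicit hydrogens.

C6H9NO4

Walk through each heavy atom and fill implicit hydrogens from standard valence (C 4, N 3, O 2, S 2, halogen 1):
  atom 1: O, bond orders sum to 1 (valence 2) → 1 H
  atom 2: C, bond orders sum to 4 (valence 4) → 0 H
  atom 3: O, bond orders sum to 2 (valence 2) → 0 H
  atom 4: C, bond orders sum to 3 (valence 4) → 1 H
  atom 5: C, bond orders sum to 2 (valence 4) → 2 H
  atom 6: C, bond orders sum to 3 (valence 4) → 1 H
  atom 7: C, bond orders sum to 3 (valence 4) → 1 H
  atom 8: N, bond orders sum to 1 (valence 3) → 2 H
  atom 9: C, bond orders sum to 4 (valence 4) → 0 H
  atom 10: O, bond orders sum to 1 (valence 2) → 1 H
  atom 11: O, bond orders sum to 2 (valence 2) → 0 H
Totals → C:6, H:9, N:1, O:4.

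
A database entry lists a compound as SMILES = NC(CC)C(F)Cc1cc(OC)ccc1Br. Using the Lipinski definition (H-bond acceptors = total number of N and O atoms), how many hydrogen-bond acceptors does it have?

2

N atoms: 1; O atoms: 1.
Lipinski HBA = 1 + 1 = 2.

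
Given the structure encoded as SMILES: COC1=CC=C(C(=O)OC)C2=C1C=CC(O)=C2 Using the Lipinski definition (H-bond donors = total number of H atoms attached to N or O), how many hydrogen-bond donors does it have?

1

Donors: find every N or O and count the H atoms it carries.
  atom 2 (O): bond orders sum to 2 → 0 H
  atom 8 (O): bond orders sum to 2 → 0 H
  atom 9 (O): bond orders sum to 2 → 0 H
  atom 16 (O): bond orders sum to 1 → 1 H
Lipinski HBD = 1.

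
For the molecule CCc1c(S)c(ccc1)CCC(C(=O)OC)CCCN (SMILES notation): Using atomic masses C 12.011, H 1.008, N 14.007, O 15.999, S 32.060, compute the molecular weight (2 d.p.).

295.44 g/mol

First, the molecular formula is C16H25NO2S (counting implicit H from valence).
  C: 16 × 12.011 = 192.176
  H: 25 × 1.008 = 25.200
  N: 1 × 14.007 = 14.007
  O: 2 × 15.999 = 31.998
  S: 1 × 32.060 = 32.060
Sum: 16×12.011 + 25×1.008 + 1×14.007 + 2×15.999 + 1×32.060 = 295.441 → 295.44 g/mol.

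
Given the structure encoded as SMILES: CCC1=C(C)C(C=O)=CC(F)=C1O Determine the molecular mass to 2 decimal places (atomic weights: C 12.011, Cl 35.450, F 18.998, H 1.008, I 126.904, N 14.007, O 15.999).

First, the molecular formula is C10H11FO2 (counting implicit H from valence).
  C: 10 × 12.011 = 120.110
  F: 1 × 18.998 = 18.998
  H: 11 × 1.008 = 11.088
  O: 2 × 15.999 = 31.998
Sum: 10×12.011 + 1×18.998 + 11×1.008 + 2×15.999 = 182.194 → 182.19 g/mol.

182.19 g/mol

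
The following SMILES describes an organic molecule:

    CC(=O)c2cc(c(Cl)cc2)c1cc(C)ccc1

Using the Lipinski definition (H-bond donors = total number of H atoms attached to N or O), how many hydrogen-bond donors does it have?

Donors: find every N or O and count the H atoms it carries.
  atom 3 (O): bond orders sum to 2 → 0 H
Lipinski HBD = 0.

0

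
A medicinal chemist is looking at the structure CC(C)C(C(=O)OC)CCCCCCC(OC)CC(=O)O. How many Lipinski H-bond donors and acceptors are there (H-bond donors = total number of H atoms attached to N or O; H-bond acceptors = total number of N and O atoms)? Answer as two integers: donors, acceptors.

1, 5

Donors: find every N or O and count the H atoms it carries.
  atom 6 (O): bond orders sum to 2 → 0 H
  atom 7 (O): bond orders sum to 2 → 0 H
  atom 16 (O): bond orders sum to 2 → 0 H
  atom 20 (O): bond orders sum to 2 → 0 H
  atom 21 (O): bond orders sum to 1 → 1 H
Lipinski HBD = 1.
Acceptors: N atoms = 0, O atoms = 5 → HBA = 5.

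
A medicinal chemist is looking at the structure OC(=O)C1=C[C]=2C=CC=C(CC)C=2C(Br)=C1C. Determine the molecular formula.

C14H13BrO2

Walk through each heavy atom and fill implicit hydrogens from standard valence (C 4, N 3, O 2, S 2, halogen 1):
  atom 1: O, bond orders sum to 1 (valence 2) → 1 H
  atom 2: C, bond orders sum to 4 (valence 4) → 0 H
  atom 3: O, bond orders sum to 2 (valence 2) → 0 H
  atom 4: C, bond orders sum to 4 (valence 4) → 0 H
  atom 5: C, bond orders sum to 3 (valence 4) → 1 H
  atom 6: C with explicit H count 0
  atom 7: C, bond orders sum to 3 (valence 4) → 1 H
  atom 8: C, bond orders sum to 3 (valence 4) → 1 H
  atom 9: C, bond orders sum to 3 (valence 4) → 1 H
  atom 10: C, bond orders sum to 4 (valence 4) → 0 H
  atom 11: C, bond orders sum to 2 (valence 4) → 2 H
  atom 12: C, bond orders sum to 1 (valence 4) → 3 H
  atom 13: C, bond orders sum to 4 (valence 4) → 0 H
  atom 14: C, bond orders sum to 4 (valence 4) → 0 H
  atom 15: Br (halogen, monovalent) → 0 H
  atom 16: C, bond orders sum to 4 (valence 4) → 0 H
  atom 17: C, bond orders sum to 1 (valence 4) → 3 H
Totals → C:14, H:13, Br:1, O:2.
In Hill order: C14H13BrO2.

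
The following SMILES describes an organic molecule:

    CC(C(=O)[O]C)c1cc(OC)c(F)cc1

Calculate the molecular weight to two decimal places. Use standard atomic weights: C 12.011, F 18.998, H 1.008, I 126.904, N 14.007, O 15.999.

First, the molecular formula is C11H13FO3 (counting implicit H from valence).
  C: 11 × 12.011 = 132.121
  F: 1 × 18.998 = 18.998
  H: 13 × 1.008 = 13.104
  O: 3 × 15.999 = 47.997
Sum: 11×12.011 + 1×18.998 + 13×1.008 + 3×15.999 = 212.220 → 212.22 g/mol.

212.22 g/mol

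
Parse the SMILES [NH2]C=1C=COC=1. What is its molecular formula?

Walk through each heavy atom and fill implicit hydrogens from standard valence (C 4, N 3, O 2, S 2, halogen 1):
  atom 1: N with explicit H count 2
  atom 2: C, bond orders sum to 4 (valence 4) → 0 H
  atom 3: C, bond orders sum to 3 (valence 4) → 1 H
  atom 4: C, bond orders sum to 3 (valence 4) → 1 H
  atom 5: O, bond orders sum to 2 (valence 2) → 0 H
  atom 6: C, bond orders sum to 3 (valence 4) → 1 H
Totals → C:4, H:5, N:1, O:1.

C4H5NO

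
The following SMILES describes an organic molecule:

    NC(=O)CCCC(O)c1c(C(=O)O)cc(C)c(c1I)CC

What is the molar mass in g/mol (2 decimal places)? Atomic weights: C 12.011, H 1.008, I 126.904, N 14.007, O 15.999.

First, the molecular formula is C15H20INO4 (counting implicit H from valence).
  C: 15 × 12.011 = 180.165
  H: 20 × 1.008 = 20.160
  I: 1 × 126.904 = 126.904
  N: 1 × 14.007 = 14.007
  O: 4 × 15.999 = 63.996
Sum: 15×12.011 + 20×1.008 + 1×126.904 + 1×14.007 + 4×15.999 = 405.232 → 405.23 g/mol.

405.23 g/mol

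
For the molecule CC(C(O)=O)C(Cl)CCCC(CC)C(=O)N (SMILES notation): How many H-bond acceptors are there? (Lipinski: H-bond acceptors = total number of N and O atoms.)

N atoms: 1; O atoms: 3.
Lipinski HBA = 1 + 3 = 4.

4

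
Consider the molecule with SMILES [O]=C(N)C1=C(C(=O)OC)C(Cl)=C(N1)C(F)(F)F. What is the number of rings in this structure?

1

In SMILES, each pair of matching ring-closure digits denotes one ring-closing bond; the number of such bonds equals the number of independent rings.
Ring-closure bonds here: 1.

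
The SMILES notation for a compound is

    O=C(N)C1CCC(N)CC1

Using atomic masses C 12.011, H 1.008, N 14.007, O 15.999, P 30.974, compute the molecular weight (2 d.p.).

First, the molecular formula is C7H14N2O (counting implicit H from valence).
  C: 7 × 12.011 = 84.077
  H: 14 × 1.008 = 14.112
  N: 2 × 14.007 = 28.014
  O: 1 × 15.999 = 15.999
Sum: 7×12.011 + 14×1.008 + 2×14.007 + 1×15.999 = 142.202 → 142.20 g/mol.

142.20 g/mol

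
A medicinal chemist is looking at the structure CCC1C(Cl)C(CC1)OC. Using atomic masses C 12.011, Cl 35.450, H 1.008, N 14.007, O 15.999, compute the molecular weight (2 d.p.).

162.66 g/mol

First, the molecular formula is C8H15ClO (counting implicit H from valence).
  C: 8 × 12.011 = 96.088
  Cl: 1 × 35.450 = 35.450
  H: 15 × 1.008 = 15.120
  O: 1 × 15.999 = 15.999
Sum: 8×12.011 + 1×35.450 + 15×1.008 + 1×15.999 = 162.657 → 162.66 g/mol.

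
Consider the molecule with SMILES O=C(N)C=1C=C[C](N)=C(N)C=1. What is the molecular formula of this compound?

C7H9N3O

Walk through each heavy atom and fill implicit hydrogens from standard valence (C 4, N 3, O 2, S 2, halogen 1):
  atom 1: O, bond orders sum to 2 (valence 2) → 0 H
  atom 2: C, bond orders sum to 4 (valence 4) → 0 H
  atom 3: N, bond orders sum to 1 (valence 3) → 2 H
  atom 4: C, bond orders sum to 4 (valence 4) → 0 H
  atom 5: C, bond orders sum to 3 (valence 4) → 1 H
  atom 6: C, bond orders sum to 3 (valence 4) → 1 H
  atom 7: C with explicit H count 0
  atom 8: N, bond orders sum to 1 (valence 3) → 2 H
  atom 9: C, bond orders sum to 4 (valence 4) → 0 H
  atom 10: N, bond orders sum to 1 (valence 3) → 2 H
  atom 11: C, bond orders sum to 3 (valence 4) → 1 H
Totals → C:7, H:9, N:3, O:1.
In Hill order: C7H9N3O.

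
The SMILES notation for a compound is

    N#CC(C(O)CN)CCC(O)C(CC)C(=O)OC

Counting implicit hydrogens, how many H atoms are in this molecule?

Walk through each heavy atom and fill implicit hydrogens from standard valence (C 4, N 3, O 2, S 2, halogen 1):
  atom 1: N, bond orders sum to 3 (valence 3) → 0 H
  atom 2: C, bond orders sum to 4 (valence 4) → 0 H
  atom 3: C, bond orders sum to 3 (valence 4) → 1 H
  atom 4: C, bond orders sum to 3 (valence 4) → 1 H
  atom 5: O, bond orders sum to 1 (valence 2) → 1 H
  atom 6: C, bond orders sum to 2 (valence 4) → 2 H
  atom 7: N, bond orders sum to 1 (valence 3) → 2 H
  atom 8: C, bond orders sum to 2 (valence 4) → 2 H
  atom 9: C, bond orders sum to 2 (valence 4) → 2 H
  atom 10: C, bond orders sum to 3 (valence 4) → 1 H
  atom 11: O, bond orders sum to 1 (valence 2) → 1 H
  atom 12: C, bond orders sum to 3 (valence 4) → 1 H
  atom 13: C, bond orders sum to 2 (valence 4) → 2 H
  atom 14: C, bond orders sum to 1 (valence 4) → 3 H
  atom 15: C, bond orders sum to 4 (valence 4) → 0 H
  atom 16: O, bond orders sum to 2 (valence 2) → 0 H
  atom 17: O, bond orders sum to 2 (valence 2) → 0 H
  atom 18: C, bond orders sum to 1 (valence 4) → 3 H
Total hydrogens: 22.

22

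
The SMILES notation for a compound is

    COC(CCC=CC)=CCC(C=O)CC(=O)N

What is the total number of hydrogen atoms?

21

Walk through each heavy atom and fill implicit hydrogens from standard valence (C 4, N 3, O 2, S 2, halogen 1):
  atom 1: C, bond orders sum to 1 (valence 4) → 3 H
  atom 2: O, bond orders sum to 2 (valence 2) → 0 H
  atom 3: C, bond orders sum to 4 (valence 4) → 0 H
  atom 4: C, bond orders sum to 2 (valence 4) → 2 H
  atom 5: C, bond orders sum to 2 (valence 4) → 2 H
  atom 6: C, bond orders sum to 3 (valence 4) → 1 H
  atom 7: C, bond orders sum to 3 (valence 4) → 1 H
  atom 8: C, bond orders sum to 1 (valence 4) → 3 H
  atom 9: C, bond orders sum to 3 (valence 4) → 1 H
  atom 10: C, bond orders sum to 2 (valence 4) → 2 H
  atom 11: C, bond orders sum to 3 (valence 4) → 1 H
  atom 12: C, bond orders sum to 3 (valence 4) → 1 H
  atom 13: O, bond orders sum to 2 (valence 2) → 0 H
  atom 14: C, bond orders sum to 2 (valence 4) → 2 H
  atom 15: C, bond orders sum to 4 (valence 4) → 0 H
  atom 16: O, bond orders sum to 2 (valence 2) → 0 H
  atom 17: N, bond orders sum to 1 (valence 3) → 2 H
Total hydrogens: 21.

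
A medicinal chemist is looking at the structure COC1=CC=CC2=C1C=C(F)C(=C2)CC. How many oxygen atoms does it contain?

Scan the SMILES for O atoms (remember two-letter symbols like Cl and Br are single atoms).
Oxygen count: 1.

1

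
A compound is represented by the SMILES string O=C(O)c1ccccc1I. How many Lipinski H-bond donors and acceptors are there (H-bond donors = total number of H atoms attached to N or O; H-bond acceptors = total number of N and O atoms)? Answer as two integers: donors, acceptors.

1, 2

Donors: find every N or O and count the H atoms it carries.
  atom 1 (O): bond orders sum to 2 → 0 H
  atom 3 (O): bond orders sum to 1 → 1 H
Lipinski HBD = 1.
Acceptors: N atoms = 0, O atoms = 2 → HBA = 2.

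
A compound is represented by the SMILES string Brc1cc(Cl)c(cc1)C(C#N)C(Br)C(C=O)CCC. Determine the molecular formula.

Walk through each heavy atom and fill implicit hydrogens from standard valence (C 4, N 3, O 2, S 2, halogen 1); for lowercase aromatic atoms, an aromatic c carries 1 H when it has two neighbours and 0 H with three, and aromatic n carries 0 H:
  atom 1: Br (halogen, monovalent) → 0 H
  atom 2: aromatic c, 3 neighbours → 0 H
  atom 3: aromatic c, 2 neighbours → 1 H
  atom 4: aromatic c, 3 neighbours → 0 H
  atom 5: Cl (halogen, monovalent) → 0 H
  atom 6: aromatic c, 3 neighbours → 0 H
  atom 7: aromatic c, 2 neighbours → 1 H
  atom 8: aromatic c, 2 neighbours → 1 H
  atom 9: C, bond orders sum to 3 (valence 4) → 1 H
  atom 10: C, bond orders sum to 4 (valence 4) → 0 H
  atom 11: N, bond orders sum to 3 (valence 3) → 0 H
  atom 12: C, bond orders sum to 3 (valence 4) → 1 H
  atom 13: Br (halogen, monovalent) → 0 H
  atom 14: C, bond orders sum to 3 (valence 4) → 1 H
  atom 15: C, bond orders sum to 3 (valence 4) → 1 H
  atom 16: O, bond orders sum to 2 (valence 2) → 0 H
  atom 17: C, bond orders sum to 2 (valence 4) → 2 H
  atom 18: C, bond orders sum to 2 (valence 4) → 2 H
  atom 19: C, bond orders sum to 1 (valence 4) → 3 H
Totals → C:14, H:14, Br:2, Cl:1, N:1, O:1.

C14H14Br2ClNO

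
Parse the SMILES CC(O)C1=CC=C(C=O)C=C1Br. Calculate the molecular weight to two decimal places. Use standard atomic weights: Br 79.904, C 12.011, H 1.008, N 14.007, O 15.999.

First, the molecular formula is C9H9BrO2 (counting implicit H from valence).
  Br: 1 × 79.904 = 79.904
  C: 9 × 12.011 = 108.099
  H: 9 × 1.008 = 9.072
  O: 2 × 15.999 = 31.998
Sum: 1×79.904 + 9×12.011 + 9×1.008 + 2×15.999 = 229.073 → 229.07 g/mol.

229.07 g/mol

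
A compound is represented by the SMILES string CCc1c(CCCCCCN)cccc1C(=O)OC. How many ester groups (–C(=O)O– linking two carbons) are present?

The ester motif appears at heavy-atom position 16 in the SMILES.
Other groups present: 1 primary amine.
Ester count: 1.

1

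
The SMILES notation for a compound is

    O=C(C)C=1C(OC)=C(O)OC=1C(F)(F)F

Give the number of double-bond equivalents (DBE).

Degree of unsaturation = (number of rings) + (number of π bonds).
Ring closures in the SMILES: 1.
π bonds: 3 double bonds (each 1 DoU) → 3 DoU from unsaturation.
Total DoU = 1 + 3 = 4.

4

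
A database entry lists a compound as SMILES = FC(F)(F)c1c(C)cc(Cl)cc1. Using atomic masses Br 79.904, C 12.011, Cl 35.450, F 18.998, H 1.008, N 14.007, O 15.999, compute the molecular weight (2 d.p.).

First, the molecular formula is C8H6ClF3 (counting implicit H from valence).
  C: 8 × 12.011 = 96.088
  Cl: 1 × 35.450 = 35.450
  F: 3 × 18.998 = 56.994
  H: 6 × 1.008 = 6.048
Sum: 8×12.011 + 1×35.450 + 3×18.998 + 6×1.008 = 194.580 → 194.58 g/mol.

194.58 g/mol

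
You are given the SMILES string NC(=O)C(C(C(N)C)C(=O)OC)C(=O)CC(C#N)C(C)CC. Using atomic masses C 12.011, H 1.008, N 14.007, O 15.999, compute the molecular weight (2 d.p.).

First, the molecular formula is C15H25N3O4 (counting implicit H from valence).
  C: 15 × 12.011 = 180.165
  H: 25 × 1.008 = 25.200
  N: 3 × 14.007 = 42.021
  O: 4 × 15.999 = 63.996
Sum: 15×12.011 + 25×1.008 + 3×14.007 + 4×15.999 = 311.382 → 311.38 g/mol.

311.38 g/mol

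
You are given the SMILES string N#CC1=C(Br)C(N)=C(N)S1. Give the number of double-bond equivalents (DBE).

5

Molecular formula: C5H4BrN3S.
DoU = (2C + 2 + N − H − X) / 2, where X is the halogen count and O/S are ignored.
    = (2·5 + 2 + 3 − 4 − 1) / 2 = 10 / 2 = 5.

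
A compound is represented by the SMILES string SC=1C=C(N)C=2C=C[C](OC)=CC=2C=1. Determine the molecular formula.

C11H11NOS

Walk through each heavy atom and fill implicit hydrogens from standard valence (C 4, N 3, O 2, S 2, halogen 1):
  atom 1: S, bond orders sum to 1 (valence 2) → 1 H
  atom 2: C, bond orders sum to 4 (valence 4) → 0 H
  atom 3: C, bond orders sum to 3 (valence 4) → 1 H
  atom 4: C, bond orders sum to 4 (valence 4) → 0 H
  atom 5: N, bond orders sum to 1 (valence 3) → 2 H
  atom 6: C, bond orders sum to 4 (valence 4) → 0 H
  atom 7: C, bond orders sum to 3 (valence 4) → 1 H
  atom 8: C, bond orders sum to 3 (valence 4) → 1 H
  atom 9: C with explicit H count 0
  atom 10: O, bond orders sum to 2 (valence 2) → 0 H
  atom 11: C, bond orders sum to 1 (valence 4) → 3 H
  atom 12: C, bond orders sum to 3 (valence 4) → 1 H
  atom 13: C, bond orders sum to 4 (valence 4) → 0 H
  atom 14: C, bond orders sum to 3 (valence 4) → 1 H
Totals → C:11, H:11, N:1, O:1, S:1.
In Hill order: C11H11NOS.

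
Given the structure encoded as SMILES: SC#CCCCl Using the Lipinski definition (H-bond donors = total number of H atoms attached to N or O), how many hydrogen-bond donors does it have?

0

Donors: find every N or O and count the H atoms it carries.
  (no N or O atoms present)
Lipinski HBD = 0.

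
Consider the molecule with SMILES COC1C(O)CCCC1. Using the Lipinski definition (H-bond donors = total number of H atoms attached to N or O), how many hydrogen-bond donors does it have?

Donors: find every N or O and count the H atoms it carries.
  atom 2 (O): bond orders sum to 2 → 0 H
  atom 5 (O): bond orders sum to 1 → 1 H
Lipinski HBD = 1.

1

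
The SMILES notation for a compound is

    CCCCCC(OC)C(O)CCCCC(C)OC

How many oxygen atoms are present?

3

Scan the SMILES for O atoms (remember two-letter symbols like Cl and Br are single atoms).
Oxygen count: 3.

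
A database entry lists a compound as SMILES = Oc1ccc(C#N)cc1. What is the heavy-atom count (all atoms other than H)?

Every atom symbol written in the SMILES (organic subset) is one heavy atom; implicit H are not written.
Heavy atoms by element → C:7, N:1, O:1.
Total: 9.

9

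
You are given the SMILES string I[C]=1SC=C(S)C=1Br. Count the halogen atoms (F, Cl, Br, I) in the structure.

Halogen atoms appear at heavy-atom positions 1, 8 (1×Br, 1×I).
Other groups present: 1 thiol.
Halogen count: 2.

2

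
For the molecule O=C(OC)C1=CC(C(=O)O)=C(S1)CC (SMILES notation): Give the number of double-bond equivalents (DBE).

5

Degree of unsaturation = (number of rings) + (number of π bonds).
Ring closures in the SMILES: 1.
π bonds: 4 double bonds (each 1 DoU) → 4 DoU from unsaturation.
Total DoU = 1 + 4 = 5.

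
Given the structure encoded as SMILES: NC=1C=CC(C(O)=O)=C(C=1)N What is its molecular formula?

C7H8N2O2

Walk through each heavy atom and fill implicit hydrogens from standard valence (C 4, N 3, O 2, S 2, halogen 1):
  atom 1: N, bond orders sum to 1 (valence 3) → 2 H
  atom 2: C, bond orders sum to 4 (valence 4) → 0 H
  atom 3: C, bond orders sum to 3 (valence 4) → 1 H
  atom 4: C, bond orders sum to 3 (valence 4) → 1 H
  atom 5: C, bond orders sum to 4 (valence 4) → 0 H
  atom 6: C, bond orders sum to 4 (valence 4) → 0 H
  atom 7: O, bond orders sum to 1 (valence 2) → 1 H
  atom 8: O, bond orders sum to 2 (valence 2) → 0 H
  atom 9: C, bond orders sum to 4 (valence 4) → 0 H
  atom 10: C, bond orders sum to 3 (valence 4) → 1 H
  atom 11: N, bond orders sum to 1 (valence 3) → 2 H
Totals → C:7, H:8, N:2, O:2.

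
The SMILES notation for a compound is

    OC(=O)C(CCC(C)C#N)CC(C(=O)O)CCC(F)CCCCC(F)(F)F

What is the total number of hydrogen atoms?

27

Walk through each heavy atom and fill implicit hydrogens from standard valence (C 4, N 3, O 2, S 2, halogen 1):
  atom 1: O, bond orders sum to 1 (valence 2) → 1 H
  atom 2: C, bond orders sum to 4 (valence 4) → 0 H
  atom 3: O, bond orders sum to 2 (valence 2) → 0 H
  atom 4: C, bond orders sum to 3 (valence 4) → 1 H
  atom 5: C, bond orders sum to 2 (valence 4) → 2 H
  atom 6: C, bond orders sum to 2 (valence 4) → 2 H
  atom 7: C, bond orders sum to 3 (valence 4) → 1 H
  atom 8: C, bond orders sum to 1 (valence 4) → 3 H
  atom 9: C, bond orders sum to 4 (valence 4) → 0 H
  atom 10: N, bond orders sum to 3 (valence 3) → 0 H
  atom 11: C, bond orders sum to 2 (valence 4) → 2 H
  atom 12: C, bond orders sum to 3 (valence 4) → 1 H
  atom 13: C, bond orders sum to 4 (valence 4) → 0 H
  atom 14: O, bond orders sum to 2 (valence 2) → 0 H
  atom 15: O, bond orders sum to 1 (valence 2) → 1 H
  atom 16: C, bond orders sum to 2 (valence 4) → 2 H
  atom 17: C, bond orders sum to 2 (valence 4) → 2 H
  atom 18: C, bond orders sum to 3 (valence 4) → 1 H
  atom 19: F (halogen, monovalent) → 0 H
  atom 20: C, bond orders sum to 2 (valence 4) → 2 H
  atom 21: C, bond orders sum to 2 (valence 4) → 2 H
  atom 22: C, bond orders sum to 2 (valence 4) → 2 H
  atom 23: C, bond orders sum to 2 (valence 4) → 2 H
  atom 24: C, bond orders sum to 4 (valence 4) → 0 H
  atom 25: F (halogen, monovalent) → 0 H
  atom 26: F (halogen, monovalent) → 0 H
  atom 27: F (halogen, monovalent) → 0 H
Total hydrogens: 27.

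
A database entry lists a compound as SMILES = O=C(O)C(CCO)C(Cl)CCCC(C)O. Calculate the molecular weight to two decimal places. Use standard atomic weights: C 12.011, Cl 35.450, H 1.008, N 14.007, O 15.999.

First, the molecular formula is C10H19ClO4 (counting implicit H from valence).
  C: 10 × 12.011 = 120.110
  Cl: 1 × 35.450 = 35.450
  H: 19 × 1.008 = 19.152
  O: 4 × 15.999 = 63.996
Sum: 10×12.011 + 1×35.450 + 19×1.008 + 4×15.999 = 238.708 → 238.71 g/mol.

238.71 g/mol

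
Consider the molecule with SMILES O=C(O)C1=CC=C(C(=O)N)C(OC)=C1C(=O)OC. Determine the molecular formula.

Walk through each heavy atom and fill implicit hydrogens from standard valence (C 4, N 3, O 2, S 2, halogen 1):
  atom 1: O, bond orders sum to 2 (valence 2) → 0 H
  atom 2: C, bond orders sum to 4 (valence 4) → 0 H
  atom 3: O, bond orders sum to 1 (valence 2) → 1 H
  atom 4: C, bond orders sum to 4 (valence 4) → 0 H
  atom 5: C, bond orders sum to 3 (valence 4) → 1 H
  atom 6: C, bond orders sum to 3 (valence 4) → 1 H
  atom 7: C, bond orders sum to 4 (valence 4) → 0 H
  atom 8: C, bond orders sum to 4 (valence 4) → 0 H
  atom 9: O, bond orders sum to 2 (valence 2) → 0 H
  atom 10: N, bond orders sum to 1 (valence 3) → 2 H
  atom 11: C, bond orders sum to 4 (valence 4) → 0 H
  atom 12: O, bond orders sum to 2 (valence 2) → 0 H
  atom 13: C, bond orders sum to 1 (valence 4) → 3 H
  atom 14: C, bond orders sum to 4 (valence 4) → 0 H
  atom 15: C, bond orders sum to 4 (valence 4) → 0 H
  atom 16: O, bond orders sum to 2 (valence 2) → 0 H
  atom 17: O, bond orders sum to 2 (valence 2) → 0 H
  atom 18: C, bond orders sum to 1 (valence 4) → 3 H
Totals → C:11, H:11, N:1, O:6.
In Hill order: C11H11NO6.

C11H11NO6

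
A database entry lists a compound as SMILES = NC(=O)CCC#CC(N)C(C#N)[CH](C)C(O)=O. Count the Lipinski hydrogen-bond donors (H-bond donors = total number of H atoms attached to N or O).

Donors: find every N or O and count the H atoms it carries.
  atom 1 (N): bond orders sum to 1 → 2 H
  atom 3 (O): bond orders sum to 2 → 0 H
  atom 9 (N): bond orders sum to 1 → 2 H
  atom 12 (N): bond orders sum to 3 → 0 H
  atom 16 (O): bond orders sum to 1 → 1 H
  atom 17 (O): bond orders sum to 2 → 0 H
Lipinski HBD = 5.

5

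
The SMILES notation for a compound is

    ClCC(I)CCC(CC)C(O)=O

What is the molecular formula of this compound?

C8H14ClIO2

Walk through each heavy atom and fill implicit hydrogens from standard valence (C 4, N 3, O 2, S 2, halogen 1):
  atom 1: Cl (halogen, monovalent) → 0 H
  atom 2: C, bond orders sum to 2 (valence 4) → 2 H
  atom 3: C, bond orders sum to 3 (valence 4) → 1 H
  atom 4: I (halogen, monovalent) → 0 H
  atom 5: C, bond orders sum to 2 (valence 4) → 2 H
  atom 6: C, bond orders sum to 2 (valence 4) → 2 H
  atom 7: C, bond orders sum to 3 (valence 4) → 1 H
  atom 8: C, bond orders sum to 2 (valence 4) → 2 H
  atom 9: C, bond orders sum to 1 (valence 4) → 3 H
  atom 10: C, bond orders sum to 4 (valence 4) → 0 H
  atom 11: O, bond orders sum to 1 (valence 2) → 1 H
  atom 12: O, bond orders sum to 2 (valence 2) → 0 H
Totals → C:8, H:14, Cl:1, I:1, O:2.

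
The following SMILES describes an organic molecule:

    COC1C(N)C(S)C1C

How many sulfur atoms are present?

Scan the SMILES for S atoms (remember two-letter symbols like Cl and Br are single atoms).
Sulfur count: 1.

1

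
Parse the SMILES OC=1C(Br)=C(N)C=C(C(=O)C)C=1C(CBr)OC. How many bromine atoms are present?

2

Scan the SMILES for Br atoms (remember two-letter symbols like Cl and Br are single atoms).
Bromine count: 2.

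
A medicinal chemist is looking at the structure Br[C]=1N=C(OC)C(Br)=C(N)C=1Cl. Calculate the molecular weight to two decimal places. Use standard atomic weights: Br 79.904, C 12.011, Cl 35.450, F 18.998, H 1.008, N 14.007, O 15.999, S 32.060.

316.38 g/mol

First, the molecular formula is C6H5Br2ClN2O (counting implicit H from valence).
  Br: 2 × 79.904 = 159.808
  C: 6 × 12.011 = 72.066
  Cl: 1 × 35.450 = 35.450
  H: 5 × 1.008 = 5.040
  N: 2 × 14.007 = 28.014
  O: 1 × 15.999 = 15.999
Sum: 2×79.904 + 6×12.011 + 1×35.450 + 5×1.008 + 2×14.007 + 1×15.999 = 316.377 → 316.38 g/mol.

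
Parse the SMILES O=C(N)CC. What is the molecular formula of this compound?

Walk through each heavy atom and fill implicit hydrogens from standard valence (C 4, N 3, O 2, S 2, halogen 1):
  atom 1: O, bond orders sum to 2 (valence 2) → 0 H
  atom 2: C, bond orders sum to 4 (valence 4) → 0 H
  atom 3: N, bond orders sum to 1 (valence 3) → 2 H
  atom 4: C, bond orders sum to 2 (valence 4) → 2 H
  atom 5: C, bond orders sum to 1 (valence 4) → 3 H
Totals → C:3, H:7, N:1, O:1.

C3H7NO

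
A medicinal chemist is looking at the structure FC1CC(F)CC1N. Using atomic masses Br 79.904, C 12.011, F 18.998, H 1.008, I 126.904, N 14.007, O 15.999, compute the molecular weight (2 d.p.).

121.13 g/mol

First, the molecular formula is C5H9F2N (counting implicit H from valence).
  C: 5 × 12.011 = 60.055
  F: 2 × 18.998 = 37.996
  H: 9 × 1.008 = 9.072
  N: 1 × 14.007 = 14.007
Sum: 5×12.011 + 2×18.998 + 9×1.008 + 1×14.007 = 121.130 → 121.13 g/mol.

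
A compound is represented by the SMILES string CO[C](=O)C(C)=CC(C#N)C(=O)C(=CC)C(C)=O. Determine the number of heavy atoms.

18

Every atom symbol written in the SMILES (organic subset) is one heavy atom; implicit H are not written.
Heavy atoms by element → C:13, N:1, O:4.
Total: 18.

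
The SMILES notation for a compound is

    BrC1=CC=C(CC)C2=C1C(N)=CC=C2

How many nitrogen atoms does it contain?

Scan the SMILES for N atoms (remember two-letter symbols like Cl and Br are single atoms).
Nitrogen count: 1.

1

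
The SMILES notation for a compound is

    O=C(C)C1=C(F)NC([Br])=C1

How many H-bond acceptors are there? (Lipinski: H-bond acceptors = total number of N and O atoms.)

N atoms: 1; O atoms: 1.
Lipinski HBA = 1 + 1 = 2.

2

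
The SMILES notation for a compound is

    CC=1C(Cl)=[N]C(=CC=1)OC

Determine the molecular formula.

C7H8ClNO

Walk through each heavy atom and fill implicit hydrogens from standard valence (C 4, N 3, O 2, S 2, halogen 1):
  atom 1: C, bond orders sum to 1 (valence 4) → 3 H
  atom 2: C, bond orders sum to 4 (valence 4) → 0 H
  atom 3: C, bond orders sum to 4 (valence 4) → 0 H
  atom 4: Cl (halogen, monovalent) → 0 H
  atom 5: N with explicit H count 0
  atom 6: C, bond orders sum to 4 (valence 4) → 0 H
  atom 7: C, bond orders sum to 3 (valence 4) → 1 H
  atom 8: C, bond orders sum to 3 (valence 4) → 1 H
  atom 9: O, bond orders sum to 2 (valence 2) → 0 H
  atom 10: C, bond orders sum to 1 (valence 4) → 3 H
Totals → C:7, H:8, Cl:1, N:1, O:1.
In Hill order: C7H8ClNO.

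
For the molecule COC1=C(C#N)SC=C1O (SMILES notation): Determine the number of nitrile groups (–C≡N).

The nitrile motif appears at heavy-atom position 5 in the SMILES.
Other groups present: 1 ether, 1 hydroxyl.
Nitrile count: 1.

1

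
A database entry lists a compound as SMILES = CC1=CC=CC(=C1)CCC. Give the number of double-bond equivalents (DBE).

4

Degree of unsaturation = (number of rings) + (number of π bonds).
Ring closures in the SMILES: 1.
π bonds: 3 double bonds (each 1 DoU) → 3 DoU from unsaturation.
Total DoU = 1 + 3 = 4.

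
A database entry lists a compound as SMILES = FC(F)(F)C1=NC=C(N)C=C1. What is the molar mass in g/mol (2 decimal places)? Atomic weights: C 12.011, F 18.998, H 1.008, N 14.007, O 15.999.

162.11 g/mol

First, the molecular formula is C6H5F3N2 (counting implicit H from valence).
  C: 6 × 12.011 = 72.066
  F: 3 × 18.998 = 56.994
  H: 5 × 1.008 = 5.040
  N: 2 × 14.007 = 28.014
Sum: 6×12.011 + 3×18.998 + 5×1.008 + 2×14.007 = 162.114 → 162.11 g/mol.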